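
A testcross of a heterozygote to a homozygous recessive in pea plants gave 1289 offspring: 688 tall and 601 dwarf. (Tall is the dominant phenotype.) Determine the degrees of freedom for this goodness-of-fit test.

1

A testcross of a heterozygote (Aa × aa) gives a 1:1 phenotypic ratio.
A goodness-of-fit test with 2 phenotype classes has df = 2 − 1 = 1.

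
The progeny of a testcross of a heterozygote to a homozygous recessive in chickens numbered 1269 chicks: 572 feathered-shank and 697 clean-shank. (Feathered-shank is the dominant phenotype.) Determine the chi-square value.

A testcross of a heterozygote (Aa × aa) gives a 1:1 phenotypic ratio.
The 1:1 ratio has 2 parts, so with N = 1269 the expected counts are:
  feathered-shank: 1269 × 1/2 = 634.5
  clean-shank: 1269 × 1/2 = 634.5
χ² = Σ (O − E)² / E
  feathered-shank: (572 − 634.5)² / 634.5 = 6.1564
  clean-shank: (697 − 634.5)² / 634.5 = 6.1564
χ² = 6.1564 + 6.1564 = 12.3128 ≈ 12.313

12.313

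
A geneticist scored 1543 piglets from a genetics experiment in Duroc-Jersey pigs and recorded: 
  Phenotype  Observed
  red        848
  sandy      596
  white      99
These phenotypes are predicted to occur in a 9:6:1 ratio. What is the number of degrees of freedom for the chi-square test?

2

A goodness-of-fit test with 3 phenotype classes has df = 3 − 1 = 2.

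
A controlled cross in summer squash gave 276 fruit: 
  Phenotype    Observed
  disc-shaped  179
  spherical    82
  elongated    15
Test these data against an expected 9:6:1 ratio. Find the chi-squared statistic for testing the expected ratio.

8.393

Total ratio parts = 16. Expected numbers out of 276:
  disc-shaped: 276 × 9/16 = 155.25
  spherical: 276 × 6/16 = 103.5
  elongated: 276 × 1/16 = 17.25
χ² = Σ (O − E)² / E
  disc-shaped: (179 − 155.25)² / 155.25 = 3.6333
  spherical: (82 − 103.5)² / 103.5 = 4.4662
  elongated: (15 − 17.25)² / 17.25 = 0.2935
χ² = 3.6333 + 4.4662 + 0.2935 = 8.393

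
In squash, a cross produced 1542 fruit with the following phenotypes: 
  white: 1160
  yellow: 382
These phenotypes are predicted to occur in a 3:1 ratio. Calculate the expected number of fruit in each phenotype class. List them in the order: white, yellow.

The 3:1 ratio has 4 parts, so with N = 1542 the expected counts are:
  white: 1542 × 3/4 = 1156.5
  yellow: 1542 × 1/4 = 385.5

1156.5, 385.5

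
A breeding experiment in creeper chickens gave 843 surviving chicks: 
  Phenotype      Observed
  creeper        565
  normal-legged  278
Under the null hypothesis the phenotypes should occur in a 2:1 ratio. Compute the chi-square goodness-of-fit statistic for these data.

0.048

Expected counts for N = 843 under a 2:1 ratio (total parts = 3):
  creeper: 843 × 2/3 = 562
  normal-legged: 843 × 1/3 = 281
χ² = Σ (O − E)² / E
  creeper: (565 − 562)² / 562 = 0.0160
  normal-legged: (278 − 281)² / 281 = 0.0320
χ² = 0.0160 + 0.0320 = 0.048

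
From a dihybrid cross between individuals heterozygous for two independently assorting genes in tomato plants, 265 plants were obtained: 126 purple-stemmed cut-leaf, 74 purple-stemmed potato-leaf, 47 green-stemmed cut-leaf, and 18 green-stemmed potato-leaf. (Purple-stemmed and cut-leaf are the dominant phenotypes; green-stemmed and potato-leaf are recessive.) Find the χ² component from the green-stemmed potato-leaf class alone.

A dihybrid F₂ with independent assortment and complete dominance at both loci gives a 9:3:3:1 phenotypic ratio.
Expected counts for N = 265 under a 9:3:3:1 ratio (total parts = 16):
  purple-stemmed cut-leaf: 265 × 9/16 = 149.0625
  purple-stemmed potato-leaf: 265 × 3/16 = 49.6875
  green-stemmed cut-leaf: 265 × 3/16 = 49.6875
  green-stemmed potato-leaf: 265 × 1/16 = 16.5625
Contribution of green-stemmed potato-leaf: (18 − 16.5625)² / 16.5625 = 0.1248

0.125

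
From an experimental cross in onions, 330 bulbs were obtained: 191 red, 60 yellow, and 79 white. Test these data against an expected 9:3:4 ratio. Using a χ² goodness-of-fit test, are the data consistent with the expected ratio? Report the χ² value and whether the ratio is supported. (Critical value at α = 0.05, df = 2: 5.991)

0.361; consistent

The 9:3:4 ratio has 16 parts, so with N = 330 the expected counts are:
  red: 330 × 9/16 = 185.625
  yellow: 330 × 3/16 = 61.875
  white: 330 × 4/16 = 82.5
χ² = Σ (O − E)² / E
  red: (191 − 185.625)² / 185.625 = 0.1556
  yellow: (60 − 61.875)² / 61.875 = 0.0568
  white: (79 − 82.5)² / 82.5 = 0.1485
χ² = 0.1556 + 0.0568 + 0.1485 = 0.3609 ≈ 0.361
Degrees of freedom = 3 − 1 = 2; critical value at α = 0.05 is 5.991.
Since 0.361 < 5.991, we fail to reject the null hypothesis — the data are consistent with the 9:3:4 ratio.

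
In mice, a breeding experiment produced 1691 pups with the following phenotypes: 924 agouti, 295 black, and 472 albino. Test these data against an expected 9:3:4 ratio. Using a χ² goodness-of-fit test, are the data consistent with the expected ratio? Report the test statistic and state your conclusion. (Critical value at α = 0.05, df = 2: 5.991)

Total ratio parts = 16. Expected numbers out of 1691:
  agouti: 1691 × 9/16 = 951.1875
  black: 1691 × 3/16 = 317.0625
  albino: 1691 × 4/16 = 422.75
χ² = Σ (O − E)² / E
  agouti: (924 − 951.1875)² / 951.1875 = 0.7771
  black: (295 − 317.0625)² / 317.0625 = 1.5352
  albino: (472 − 422.75)² / 422.75 = 5.7376
χ² = 0.7771 + 1.5352 + 5.7376 = 8.0499 ≈ 8.050
Degrees of freedom = 3 − 1 = 2; critical value at α = 0.05 is 5.991.
Since 8.050 > 5.991, we reject the null hypothesis — the data do not fit the 9:3:4 ratio.

8.050; not consistent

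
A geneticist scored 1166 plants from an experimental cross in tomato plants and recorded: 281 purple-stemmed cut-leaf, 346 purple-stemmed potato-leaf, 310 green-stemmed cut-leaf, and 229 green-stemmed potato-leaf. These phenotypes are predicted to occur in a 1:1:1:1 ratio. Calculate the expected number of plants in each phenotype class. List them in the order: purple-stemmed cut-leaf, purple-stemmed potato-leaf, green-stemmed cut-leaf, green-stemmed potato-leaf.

Expected counts for N = 1166 under a 1:1:1:1 ratio (total parts = 4):
  purple-stemmed cut-leaf: 1166 × 1/4 = 291.5
  purple-stemmed potato-leaf: 1166 × 1/4 = 291.5
  green-stemmed cut-leaf: 1166 × 1/4 = 291.5
  green-stemmed potato-leaf: 1166 × 1/4 = 291.5

291.5, 291.5, 291.5, 291.5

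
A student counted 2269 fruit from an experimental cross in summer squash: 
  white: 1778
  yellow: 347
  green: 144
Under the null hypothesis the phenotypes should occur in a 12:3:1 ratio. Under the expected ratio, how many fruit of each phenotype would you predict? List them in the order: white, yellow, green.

Total ratio parts = 16. Expected numbers out of 2269:
  white: 2269 × 12/16 = 1701.75
  yellow: 2269 × 3/16 = 425.4375
  green: 2269 × 1/16 = 141.8125

1701.75, 425.4375, 141.8125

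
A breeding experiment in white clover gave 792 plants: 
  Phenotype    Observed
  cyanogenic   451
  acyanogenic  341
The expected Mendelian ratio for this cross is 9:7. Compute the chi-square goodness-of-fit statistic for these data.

0.155

Expected counts for N = 792 under a 9:7 ratio (total parts = 16):
  cyanogenic: 792 × 9/16 = 445.5
  acyanogenic: 792 × 7/16 = 346.5
χ² = Σ (O − E)² / E
  cyanogenic: (451 − 445.5)² / 445.5 = 0.0679
  acyanogenic: (341 − 346.5)² / 346.5 = 0.0873
χ² = 0.0679 + 0.0873 = 0.1552 ≈ 0.155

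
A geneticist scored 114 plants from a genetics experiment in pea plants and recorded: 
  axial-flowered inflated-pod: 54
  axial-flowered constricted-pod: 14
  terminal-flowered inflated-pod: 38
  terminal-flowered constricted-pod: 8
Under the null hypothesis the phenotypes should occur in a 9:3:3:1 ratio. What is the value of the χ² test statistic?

Expected counts for N = 114 under a 9:3:3:1 ratio (total parts = 16):
  axial-flowered inflated-pod: 114 × 9/16 = 64.125
  axial-flowered constricted-pod: 114 × 3/16 = 21.375
  terminal-flowered inflated-pod: 114 × 3/16 = 21.375
  terminal-flowered constricted-pod: 114 × 1/16 = 7.125
χ² = Σ (O − E)² / E
  axial-flowered inflated-pod: (54 − 64.125)² / 64.125 = 1.5987
  axial-flowered constricted-pod: (14 − 21.375)² / 21.375 = 2.5446
  terminal-flowered inflated-pod: (38 − 21.375)² / 21.375 = 12.9306
  terminal-flowered constricted-pod: (8 − 7.125)² / 7.125 = 0.1075
χ² = 1.5987 + 2.5446 + 12.9306 + 0.1075 = 17.1814 ≈ 17.181

17.181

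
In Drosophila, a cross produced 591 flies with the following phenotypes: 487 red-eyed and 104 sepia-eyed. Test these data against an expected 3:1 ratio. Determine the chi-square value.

17.273

The 3:1 ratio has 4 parts, so with N = 591 the expected counts are:
  red-eyed: 591 × 3/4 = 443.25
  sepia-eyed: 591 × 1/4 = 147.75
χ² = Σ (O − E)² / E
  red-eyed: (487 − 443.25)² / 443.25 = 4.3182
  sepia-eyed: (104 − 147.75)² / 147.75 = 12.9547
χ² = 4.3182 + 12.9547 = 17.2729 ≈ 17.273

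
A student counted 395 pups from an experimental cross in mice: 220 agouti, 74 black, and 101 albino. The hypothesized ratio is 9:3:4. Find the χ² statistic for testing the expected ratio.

0.073

The 9:3:4 ratio has 16 parts, so with N = 395 the expected counts are:
  agouti: 395 × 9/16 = 222.1875
  black: 395 × 3/16 = 74.0625
  albino: 395 × 4/16 = 98.75
χ² = Σ (O − E)² / E
  agouti: (220 − 222.1875)² / 222.1875 = 0.0215
  black: (74 − 74.0625)² / 74.0625 = 0.0001
  albino: (101 − 98.75)² / 98.75 = 0.0513
χ² = 0.0215 + 0.0001 + 0.0513 = 0.0729 ≈ 0.073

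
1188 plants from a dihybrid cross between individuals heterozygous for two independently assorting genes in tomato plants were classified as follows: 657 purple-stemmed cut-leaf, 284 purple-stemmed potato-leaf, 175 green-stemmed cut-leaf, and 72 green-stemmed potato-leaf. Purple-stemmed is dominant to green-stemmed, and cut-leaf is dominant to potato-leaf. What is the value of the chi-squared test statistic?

27.336

A dihybrid F₂ with independent assortment and complete dominance at both loci gives a 9:3:3:1 phenotypic ratio.
Expected counts for N = 1188 under a 9:3:3:1 ratio (total parts = 16):
  purple-stemmed cut-leaf: 1188 × 9/16 = 668.25
  purple-stemmed potato-leaf: 1188 × 3/16 = 222.75
  green-stemmed cut-leaf: 1188 × 3/16 = 222.75
  green-stemmed potato-leaf: 1188 × 1/16 = 74.25
χ² = Σ (O − E)² / E
  purple-stemmed cut-leaf: (657 − 668.25)² / 668.25 = 0.1894
  purple-stemmed potato-leaf: (284 − 222.75)² / 222.75 = 16.8420
  green-stemmed cut-leaf: (175 − 222.75)² / 222.75 = 10.2360
  green-stemmed potato-leaf: (72 − 74.25)² / 74.25 = 0.0682
χ² = 0.1894 + 16.8420 + 10.2360 + 0.0682 = 27.3356 ≈ 27.336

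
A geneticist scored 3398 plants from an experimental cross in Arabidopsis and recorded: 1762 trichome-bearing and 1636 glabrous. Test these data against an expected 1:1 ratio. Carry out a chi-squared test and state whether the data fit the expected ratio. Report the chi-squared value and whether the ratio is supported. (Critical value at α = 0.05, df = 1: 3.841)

Expected counts for N = 3398 under a 1:1 ratio (total parts = 2):
  trichome-bearing: 3398 × 1/2 = 1699
  glabrous: 3398 × 1/2 = 1699
χ² = Σ (O − E)² / E
  trichome-bearing: (1762 − 1699)² / 1699 = 2.3361
  glabrous: (1636 − 1699)² / 1699 = 2.3361
χ² = 2.3361 + 2.3361 = 4.6722 ≈ 4.672
Degrees of freedom = 2 − 1 = 1; critical value at α = 0.05 is 3.841.
Since 4.672 > 3.841, we reject the null hypothesis — the data do not fit the 1:1 ratio.

4.672; not consistent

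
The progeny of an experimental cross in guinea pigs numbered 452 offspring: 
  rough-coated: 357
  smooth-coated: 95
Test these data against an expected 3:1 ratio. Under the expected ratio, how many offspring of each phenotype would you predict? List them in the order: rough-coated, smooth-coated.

The 3:1 ratio has 4 parts, so with N = 452 the expected counts are:
  rough-coated: 452 × 3/4 = 339
  smooth-coated: 452 × 1/4 = 113

339, 113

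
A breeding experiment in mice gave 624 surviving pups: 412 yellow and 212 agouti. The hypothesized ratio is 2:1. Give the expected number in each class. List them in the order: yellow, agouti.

Under the 2:1 hypothesis (Σ ratio = 3, N = 624):
  yellow: 624 × 2/3 = 416
  agouti: 624 × 1/3 = 208

416, 208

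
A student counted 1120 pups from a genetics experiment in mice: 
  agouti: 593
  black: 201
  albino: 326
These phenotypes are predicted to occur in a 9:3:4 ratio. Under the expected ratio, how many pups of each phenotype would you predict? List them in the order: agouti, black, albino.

630, 210, 280

The 9:3:4 ratio has 16 parts, so with N = 1120 the expected counts are:
  agouti: 1120 × 9/16 = 630
  black: 1120 × 3/16 = 210
  albino: 1120 × 4/16 = 280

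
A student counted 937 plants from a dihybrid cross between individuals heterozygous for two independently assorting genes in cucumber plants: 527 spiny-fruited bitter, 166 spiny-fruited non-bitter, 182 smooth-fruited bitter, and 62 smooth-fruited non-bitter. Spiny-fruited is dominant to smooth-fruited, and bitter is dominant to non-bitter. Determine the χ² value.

A dihybrid F₂ with independent assortment and complete dominance at both loci gives a 9:3:3:1 phenotypic ratio.
Expected counts for N = 937 under a 9:3:3:1 ratio (total parts = 16):
  spiny-fruited bitter: 937 × 9/16 = 527.0625
  spiny-fruited non-bitter: 937 × 3/16 = 175.6875
  smooth-fruited bitter: 937 × 3/16 = 175.6875
  smooth-fruited non-bitter: 937 × 1/16 = 58.5625
χ² = Σ (O − E)² / E
  spiny-fruited bitter: (527 − 527.0625)² / 527.0625 = 0.0000
  spiny-fruited non-bitter: (166 − 175.6875)² / 175.6875 = 0.5342
  smooth-fruited bitter: (182 − 175.6875)² / 175.6875 = 0.2268
  smooth-fruited non-bitter: (62 − 58.5625)² / 58.5625 = 0.2018
χ² = 0.0000 + 0.5342 + 0.2268 + 0.2018 = 0.9628 ≈ 0.963

0.963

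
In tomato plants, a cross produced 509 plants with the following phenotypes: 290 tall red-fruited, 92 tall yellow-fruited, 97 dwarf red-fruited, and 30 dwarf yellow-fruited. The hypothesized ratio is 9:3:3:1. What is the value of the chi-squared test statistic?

Under the 9:3:3:1 hypothesis (Σ ratio = 16, N = 509):
  tall red-fruited: 509 × 9/16 = 286.3125
  tall yellow-fruited: 509 × 3/16 = 95.4375
  dwarf red-fruited: 509 × 3/16 = 95.4375
  dwarf yellow-fruited: 509 × 1/16 = 31.8125
χ² = Σ (O − E)² / E
  tall red-fruited: (290 − 286.3125)² / 286.3125 = 0.0475
  tall yellow-fruited: (92 − 95.4375)² / 95.4375 = 0.1238
  dwarf red-fruited: (97 − 95.4375)² / 95.4375 = 0.0256
  dwarf yellow-fruited: (30 − 31.8125)² / 31.8125 = 0.1033
χ² = 0.0475 + 0.1238 + 0.0256 + 0.1033 = 0.3002 ≈ 0.300

0.300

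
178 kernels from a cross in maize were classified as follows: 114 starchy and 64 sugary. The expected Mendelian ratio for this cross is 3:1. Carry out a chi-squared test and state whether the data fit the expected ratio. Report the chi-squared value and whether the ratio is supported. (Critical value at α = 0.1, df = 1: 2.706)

11.393; not consistent

Expected counts for N = 178 under a 3:1 ratio (total parts = 4):
  starchy: 178 × 3/4 = 133.5
  sugary: 178 × 1/4 = 44.5
χ² = Σ (O − E)² / E
  starchy: (114 − 133.5)² / 133.5 = 2.8483
  sugary: (64 − 44.5)² / 44.5 = 8.5449
χ² = 2.8483 + 8.5449 = 11.3932 ≈ 11.393
Degrees of freedom = 2 − 1 = 1; critical value at α = 0.1 is 2.706.
Since 11.393 > 2.706, we reject the null hypothesis — the data do not fit the 3:1 ratio.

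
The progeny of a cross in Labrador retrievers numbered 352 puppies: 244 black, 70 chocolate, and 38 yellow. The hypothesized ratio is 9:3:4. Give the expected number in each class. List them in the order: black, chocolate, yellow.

Expected counts for N = 352 under a 9:3:4 ratio (total parts = 16):
  black: 352 × 9/16 = 198
  chocolate: 352 × 3/16 = 66
  yellow: 352 × 4/16 = 88

198, 66, 88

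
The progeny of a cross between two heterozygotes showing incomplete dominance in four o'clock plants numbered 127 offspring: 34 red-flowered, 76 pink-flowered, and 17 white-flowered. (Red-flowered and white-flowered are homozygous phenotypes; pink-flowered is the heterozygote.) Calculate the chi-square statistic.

With incomplete dominance, a heterozygote × heterozygote cross gives a 1:2:1 phenotypic ratio.
Total ratio parts = 4. Expected numbers out of 127:
  red-flowered: 127 × 1/4 = 31.75
  pink-flowered: 127 × 2/4 = 63.5
  white-flowered: 127 × 1/4 = 31.75
χ² = Σ (O − E)² / E
  red-flowered: (34 − 31.75)² / 31.75 = 0.1594
  pink-flowered: (76 − 63.5)² / 63.5 = 2.4606
  white-flowered: (17 − 31.75)² / 31.75 = 6.8524
χ² = 0.1594 + 2.4606 + 6.8524 = 9.4724 ≈ 9.472

9.472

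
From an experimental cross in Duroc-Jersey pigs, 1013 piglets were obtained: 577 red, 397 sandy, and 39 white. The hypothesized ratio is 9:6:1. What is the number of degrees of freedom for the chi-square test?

A goodness-of-fit test with 3 phenotype classes has df = 3 − 1 = 2.

2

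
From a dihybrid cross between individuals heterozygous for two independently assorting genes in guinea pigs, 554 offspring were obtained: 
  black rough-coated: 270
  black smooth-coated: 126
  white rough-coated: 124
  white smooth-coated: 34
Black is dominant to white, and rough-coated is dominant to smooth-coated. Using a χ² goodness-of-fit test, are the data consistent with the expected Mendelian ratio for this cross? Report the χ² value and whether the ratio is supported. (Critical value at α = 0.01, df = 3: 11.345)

14.183; not consistent

A dihybrid F₂ with independent assortment and complete dominance at both loci gives a 9:3:3:1 phenotypic ratio.
The 9:3:3:1 ratio has 16 parts, so with N = 554 the expected counts are:
  black rough-coated: 554 × 9/16 = 311.625
  black smooth-coated: 554 × 3/16 = 103.875
  white rough-coated: 554 × 3/16 = 103.875
  white smooth-coated: 554 × 1/16 = 34.625
χ² = Σ (O − E)² / E
  black rough-coated: (270 − 311.625)² / 311.625 = 5.5600
  black smooth-coated: (126 − 103.875)² / 103.875 = 4.7125
  white rough-coated: (124 − 103.875)² / 103.875 = 3.8991
  white smooth-coated: (34 − 34.625)² / 34.625 = 0.0113
χ² = 5.5600 + 4.7125 + 3.8991 + 0.0113 = 14.1829 ≈ 14.183
Degrees of freedom = 4 − 1 = 3; critical value at α = 0.01 is 11.345.
Since 14.183 > 11.345, we reject the null hypothesis — the data do not fit the 9:3:3:1 ratio.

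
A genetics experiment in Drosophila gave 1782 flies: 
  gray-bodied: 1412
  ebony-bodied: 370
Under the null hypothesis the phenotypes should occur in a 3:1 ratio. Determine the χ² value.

The 3:1 ratio has 4 parts, so with N = 1782 the expected counts are:
  gray-bodied: 1782 × 3/4 = 1336.5
  ebony-bodied: 1782 × 1/4 = 445.5
χ² = Σ (O − E)² / E
  gray-bodied: (1412 − 1336.5)² / 1336.5 = 4.2651
  ebony-bodied: (370 − 445.5)² / 445.5 = 12.7952
χ² = 4.2651 + 12.7952 = 17.0603 ≈ 17.060

17.060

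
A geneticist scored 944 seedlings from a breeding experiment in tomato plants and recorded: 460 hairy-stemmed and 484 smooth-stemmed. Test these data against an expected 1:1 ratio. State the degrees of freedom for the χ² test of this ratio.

A goodness-of-fit test with 2 phenotype classes has df = 2 − 1 = 1.

1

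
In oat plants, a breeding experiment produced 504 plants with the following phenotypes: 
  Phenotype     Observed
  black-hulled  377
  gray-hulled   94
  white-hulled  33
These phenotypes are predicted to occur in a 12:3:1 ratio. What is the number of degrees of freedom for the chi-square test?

A goodness-of-fit test with 3 phenotype classes has df = 3 − 1 = 2.

2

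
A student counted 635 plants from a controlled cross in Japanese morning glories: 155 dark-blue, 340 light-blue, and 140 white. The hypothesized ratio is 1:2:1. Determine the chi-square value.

3.898

Under the 1:2:1 hypothesis (Σ ratio = 4, N = 635):
  dark-blue: 635 × 1/4 = 158.75
  light-blue: 635 × 2/4 = 317.5
  white: 635 × 1/4 = 158.75
χ² = Σ (O − E)² / E
  dark-blue: (155 − 158.75)² / 158.75 = 0.0886
  light-blue: (340 − 317.5)² / 317.5 = 1.5945
  white: (140 − 158.75)² / 158.75 = 2.2146
χ² = 0.0886 + 1.5945 + 2.2146 = 3.8977 ≈ 3.898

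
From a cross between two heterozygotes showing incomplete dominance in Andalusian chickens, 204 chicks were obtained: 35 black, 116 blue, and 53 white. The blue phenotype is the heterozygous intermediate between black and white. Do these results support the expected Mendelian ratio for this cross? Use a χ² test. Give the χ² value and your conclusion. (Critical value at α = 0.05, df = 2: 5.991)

With incomplete dominance, a heterozygote × heterozygote cross gives a 1:2:1 phenotypic ratio.
The 1:2:1 ratio has 4 parts, so with N = 204 the expected counts are:
  black: 204 × 1/4 = 51
  blue: 204 × 2/4 = 102
  white: 204 × 1/4 = 51
χ² = Σ (O − E)² / E
  black: (35 − 51)² / 51 = 5.0196
  blue: (116 − 102)² / 102 = 1.9216
  white: (53 − 51)² / 51 = 0.0784
χ² = 5.0196 + 1.9216 + 0.0784 = 7.0196 ≈ 7.020
Degrees of freedom = 3 − 1 = 2; critical value at α = 0.05 is 5.991.
Since 7.020 > 5.991, we reject the null hypothesis — the data do not fit the 1:2:1 ratio.

7.020; not consistent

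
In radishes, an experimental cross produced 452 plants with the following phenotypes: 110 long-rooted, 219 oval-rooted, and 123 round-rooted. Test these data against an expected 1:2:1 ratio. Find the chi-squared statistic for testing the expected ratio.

Expected counts for N = 452 under a 1:2:1 ratio (total parts = 4):
  long-rooted: 452 × 1/4 = 113
  oval-rooted: 452 × 2/4 = 226
  round-rooted: 452 × 1/4 = 113
χ² = Σ (O − E)² / E
  long-rooted: (110 − 113)² / 113 = 0.0796
  oval-rooted: (219 − 226)² / 226 = 0.2168
  round-rooted: (123 − 113)² / 113 = 0.8850
χ² = 0.0796 + 0.2168 + 0.8850 = 1.1814 ≈ 1.181

1.181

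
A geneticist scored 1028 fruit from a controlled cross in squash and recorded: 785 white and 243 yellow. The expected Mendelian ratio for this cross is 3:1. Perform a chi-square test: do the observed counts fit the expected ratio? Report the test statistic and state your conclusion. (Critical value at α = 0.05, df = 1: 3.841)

1.017; consistent

Under the 3:1 hypothesis (Σ ratio = 4, N = 1028):
  white: 1028 × 3/4 = 771
  yellow: 1028 × 1/4 = 257
χ² = Σ (O − E)² / E
  white: (785 − 771)² / 771 = 0.2542
  yellow: (243 − 257)² / 257 = 0.7626
χ² = 0.2542 + 0.7626 = 1.0168 ≈ 1.017
Degrees of freedom = 2 − 1 = 1; critical value at α = 0.05 is 3.841.
Since 1.017 < 3.841, we fail to reject the null hypothesis — the data are consistent with the 3:1 ratio.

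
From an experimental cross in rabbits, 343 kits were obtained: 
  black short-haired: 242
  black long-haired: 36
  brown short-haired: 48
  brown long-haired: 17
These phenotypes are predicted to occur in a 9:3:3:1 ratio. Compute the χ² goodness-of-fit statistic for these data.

29.996

Under the 9:3:3:1 hypothesis (Σ ratio = 16, N = 343):
  black short-haired: 343 × 9/16 = 192.9375
  black long-haired: 343 × 3/16 = 64.3125
  brown short-haired: 343 × 3/16 = 64.3125
  brown long-haired: 343 × 1/16 = 21.4375
χ² = Σ (O − E)² / E
  black short-haired: (242 − 192.9375)² / 192.9375 = 12.4762
  black long-haired: (36 − 64.3125)² / 64.3125 = 12.4641
  brown short-haired: (48 − 64.3125)² / 64.3125 = 4.1376
  brown long-haired: (17 − 21.4375)² / 21.4375 = 0.9185
χ² = 12.4762 + 12.4641 + 4.1376 + 0.9185 = 29.9964 ≈ 29.996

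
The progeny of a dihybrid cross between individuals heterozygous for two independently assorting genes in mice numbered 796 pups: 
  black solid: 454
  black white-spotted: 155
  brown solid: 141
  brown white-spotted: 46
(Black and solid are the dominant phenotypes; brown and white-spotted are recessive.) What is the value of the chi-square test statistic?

1.047

A dihybrid F₂ with independent assortment and complete dominance at both loci gives a 9:3:3:1 phenotypic ratio.
Total ratio parts = 16. Expected numbers out of 796:
  black solid: 796 × 9/16 = 447.75
  black white-spotted: 796 × 3/16 = 149.25
  brown solid: 796 × 3/16 = 149.25
  brown white-spotted: 796 × 1/16 = 49.75
χ² = Σ (O − E)² / E
  black solid: (454 − 447.75)² / 447.75 = 0.0872
  black white-spotted: (155 − 149.25)² / 149.25 = 0.2215
  brown solid: (141 − 149.25)² / 149.25 = 0.4560
  brown white-spotted: (46 − 49.75)² / 49.75 = 0.2827
χ² = 0.0872 + 0.2215 + 0.4560 + 0.2827 = 1.0474 ≈ 1.047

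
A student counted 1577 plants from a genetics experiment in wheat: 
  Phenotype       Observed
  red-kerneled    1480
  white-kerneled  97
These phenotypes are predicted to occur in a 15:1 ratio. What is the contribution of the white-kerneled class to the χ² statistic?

0.025

Under the 15:1 hypothesis (Σ ratio = 16, N = 1577):
  red-kerneled: 1577 × 15/16 = 1478.4375
  white-kerneled: 1577 × 1/16 = 98.5625
Contribution of white-kerneled: (97 − 98.5625)² / 98.5625 = 0.0248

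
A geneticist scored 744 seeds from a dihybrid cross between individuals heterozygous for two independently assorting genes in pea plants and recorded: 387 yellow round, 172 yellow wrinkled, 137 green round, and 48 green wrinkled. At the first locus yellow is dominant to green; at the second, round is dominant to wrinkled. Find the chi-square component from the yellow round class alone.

A dihybrid F₂ with independent assortment and complete dominance at both loci gives a 9:3:3:1 phenotypic ratio.
Expected counts for N = 744 under a 9:3:3:1 ratio (total parts = 16):
  yellow round: 744 × 9/16 = 418.5
  yellow wrinkled: 744 × 3/16 = 139.5
  green round: 744 × 3/16 = 139.5
  green wrinkled: 744 × 1/16 = 46.5
Contribution of yellow round: (387 − 418.5)² / 418.5 = 2.3710

2.371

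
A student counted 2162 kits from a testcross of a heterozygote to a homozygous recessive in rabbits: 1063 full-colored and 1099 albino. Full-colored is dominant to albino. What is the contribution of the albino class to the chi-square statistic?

A testcross of a heterozygote (Aa × aa) gives a 1:1 phenotypic ratio.
Under the 1:1 hypothesis (Σ ratio = 2, N = 2162):
  full-colored: 2162 × 1/2 = 1081
  albino: 2162 × 1/2 = 1081
Contribution of albino: (1099 − 1081)² / 1081 = 0.2997

0.300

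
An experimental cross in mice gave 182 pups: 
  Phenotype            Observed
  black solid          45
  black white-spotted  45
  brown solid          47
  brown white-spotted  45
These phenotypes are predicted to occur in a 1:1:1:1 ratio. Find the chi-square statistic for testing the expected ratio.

0.066

Total ratio parts = 4. Expected numbers out of 182:
  black solid: 182 × 1/4 = 45.5
  black white-spotted: 182 × 1/4 = 45.5
  brown solid: 182 × 1/4 = 45.5
  brown white-spotted: 182 × 1/4 = 45.5
χ² = Σ (O − E)² / E
  black solid: (45 − 45.5)² / 45.5 = 0.0055
  black white-spotted: (45 − 45.5)² / 45.5 = 0.0055
  brown solid: (47 − 45.5)² / 45.5 = 0.0495
  brown white-spotted: (45 − 45.5)² / 45.5 = 0.0055
χ² = 0.0055 + 0.0055 + 0.0495 + 0.0055 = 0.066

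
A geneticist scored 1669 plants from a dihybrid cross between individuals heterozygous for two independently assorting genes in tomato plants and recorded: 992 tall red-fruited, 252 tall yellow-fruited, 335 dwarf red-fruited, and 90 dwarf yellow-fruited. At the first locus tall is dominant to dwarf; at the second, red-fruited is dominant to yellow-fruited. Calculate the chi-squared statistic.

18.399

A dihybrid F₂ with independent assortment and complete dominance at both loci gives a 9:3:3:1 phenotypic ratio.
Under the 9:3:3:1 hypothesis (Σ ratio = 16, N = 1669):
  tall red-fruited: 1669 × 9/16 = 938.8125
  tall yellow-fruited: 1669 × 3/16 = 312.9375
  dwarf red-fruited: 1669 × 3/16 = 312.9375
  dwarf yellow-fruited: 1669 × 1/16 = 104.3125
χ² = Σ (O − E)² / E
  tall red-fruited: (992 − 938.8125)² / 938.8125 = 3.0133
  tall yellow-fruited: (252 − 312.9375)² / 312.9375 = 11.8662
  dwarf red-fruited: (335 − 312.9375)² / 312.9375 = 1.5554
  dwarf yellow-fruited: (90 − 104.3125)² / 104.3125 = 1.9638
χ² = 3.0133 + 11.8662 + 1.5554 + 1.9638 = 18.3987 ≈ 18.399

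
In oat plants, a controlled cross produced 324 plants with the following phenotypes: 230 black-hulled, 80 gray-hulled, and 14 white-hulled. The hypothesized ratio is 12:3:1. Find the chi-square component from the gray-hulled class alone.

Total ratio parts = 16. Expected numbers out of 324:
  black-hulled: 324 × 12/16 = 243
  gray-hulled: 324 × 3/16 = 60.75
  white-hulled: 324 × 1/16 = 20.25
Contribution of gray-hulled: (80 − 60.75)² / 60.75 = 6.0998

6.100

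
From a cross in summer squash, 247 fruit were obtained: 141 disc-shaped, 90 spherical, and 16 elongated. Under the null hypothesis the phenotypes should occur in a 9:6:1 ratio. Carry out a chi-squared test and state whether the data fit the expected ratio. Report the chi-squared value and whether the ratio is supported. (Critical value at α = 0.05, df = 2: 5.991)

Expected counts for N = 247 under a 9:6:1 ratio (total parts = 16):
  disc-shaped: 247 × 9/16 = 138.9375
  spherical: 247 × 6/16 = 92.625
  elongated: 247 × 1/16 = 15.4375
χ² = Σ (O − E)² / E
  disc-shaped: (141 − 138.9375)² / 138.9375 = 0.0306
  spherical: (90 − 92.625)² / 92.625 = 0.0744
  elongated: (16 − 15.4375)² / 15.4375 = 0.0205
χ² = 0.0306 + 0.0744 + 0.0205 = 0.1255 ≈ 0.126
Degrees of freedom = 3 − 1 = 2; critical value at α = 0.05 is 5.991.
Since 0.126 < 5.991, we fail to reject the null hypothesis — the data are consistent with the 9:6:1 ratio.

0.126; consistent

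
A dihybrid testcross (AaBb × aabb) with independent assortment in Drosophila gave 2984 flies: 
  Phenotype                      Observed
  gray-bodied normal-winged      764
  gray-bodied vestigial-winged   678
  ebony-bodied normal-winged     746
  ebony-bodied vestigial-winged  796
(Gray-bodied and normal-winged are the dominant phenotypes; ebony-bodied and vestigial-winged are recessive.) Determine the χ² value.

A dihybrid testcross with independent assortment gives a 1:1:1:1 ratio.
The 1:1:1:1 ratio has 4 parts, so with N = 2984 the expected counts are:
  gray-bodied normal-winged: 2984 × 1/4 = 746
  gray-bodied vestigial-winged: 2984 × 1/4 = 746
  ebony-bodied normal-winged: 2984 × 1/4 = 746
  ebony-bodied vestigial-winged: 2984 × 1/4 = 746
χ² = Σ (O − E)² / E
  gray-bodied normal-winged: (764 − 746)² / 746 = 0.4343
  gray-bodied vestigial-winged: (678 − 746)² / 746 = 6.1984
  ebony-bodied normal-winged: (746 − 746)² / 746 = 0.0000
  ebony-bodied vestigial-winged: (796 − 746)² / 746 = 3.3512
χ² = 0.4343 + 6.1984 + 0.0000 + 3.3512 = 9.9839 ≈ 9.984

9.984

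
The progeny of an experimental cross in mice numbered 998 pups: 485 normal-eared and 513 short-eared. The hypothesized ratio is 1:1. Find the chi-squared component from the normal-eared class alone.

0.393

Under the 1:1 hypothesis (Σ ratio = 2, N = 998):
  normal-eared: 998 × 1/2 = 499
  short-eared: 998 × 1/2 = 499
Contribution of normal-eared: (485 − 499)² / 499 = 0.3928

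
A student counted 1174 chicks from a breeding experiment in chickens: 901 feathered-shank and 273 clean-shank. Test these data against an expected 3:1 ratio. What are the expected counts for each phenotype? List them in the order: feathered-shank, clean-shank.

Expected counts for N = 1174 under a 3:1 ratio (total parts = 4):
  feathered-shank: 1174 × 3/4 = 880.5
  clean-shank: 1174 × 1/4 = 293.5

880.5, 293.5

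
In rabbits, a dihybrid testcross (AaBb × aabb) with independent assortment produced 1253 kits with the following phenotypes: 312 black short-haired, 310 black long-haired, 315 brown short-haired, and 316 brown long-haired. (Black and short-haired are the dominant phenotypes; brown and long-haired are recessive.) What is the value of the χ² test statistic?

A dihybrid testcross with independent assortment gives a 1:1:1:1 ratio.
Under the 1:1:1:1 hypothesis (Σ ratio = 4, N = 1253):
  black short-haired: 1253 × 1/4 = 313.25
  black long-haired: 1253 × 1/4 = 313.25
  brown short-haired: 1253 × 1/4 = 313.25
  brown long-haired: 1253 × 1/4 = 313.25
χ² = Σ (O − E)² / E
  black short-haired: (312 − 313.25)² / 313.25 = 0.0050
  black long-haired: (310 − 313.25)² / 313.25 = 0.0337
  brown short-haired: (315 − 313.25)² / 313.25 = 0.0098
  brown long-haired: (316 − 313.25)² / 313.25 = 0.0241
χ² = 0.0050 + 0.0337 + 0.0098 + 0.0241 = 0.0726 ≈ 0.073

0.073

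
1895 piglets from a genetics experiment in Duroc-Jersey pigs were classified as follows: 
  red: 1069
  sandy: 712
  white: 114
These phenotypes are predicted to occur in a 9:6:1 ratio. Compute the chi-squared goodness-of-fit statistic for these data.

0.178

Total ratio parts = 16. Expected numbers out of 1895:
  red: 1895 × 9/16 = 1065.9375
  sandy: 1895 × 6/16 = 710.625
  white: 1895 × 1/16 = 118.4375
χ² = Σ (O − E)² / E
  red: (1069 − 1065.9375)² / 1065.9375 = 0.0088
  sandy: (712 − 710.625)² / 710.625 = 0.0027
  white: (114 − 118.4375)² / 118.4375 = 0.1663
χ² = 0.0088 + 0.0027 + 0.1663 = 0.1778 ≈ 0.178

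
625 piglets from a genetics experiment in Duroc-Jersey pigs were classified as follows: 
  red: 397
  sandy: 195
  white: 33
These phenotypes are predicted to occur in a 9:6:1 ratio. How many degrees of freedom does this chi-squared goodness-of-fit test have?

2

A goodness-of-fit test with 3 phenotype classes has df = 3 − 1 = 2.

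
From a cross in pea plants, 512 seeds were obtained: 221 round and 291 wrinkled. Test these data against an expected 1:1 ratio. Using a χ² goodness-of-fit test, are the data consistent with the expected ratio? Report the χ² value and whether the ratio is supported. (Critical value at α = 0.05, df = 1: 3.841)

Expected counts for N = 512 under a 1:1 ratio (total parts = 2):
  round: 512 × 1/2 = 256
  wrinkled: 512 × 1/2 = 256
χ² = Σ (O − E)² / E
  round: (221 − 256)² / 256 = 4.7852
  wrinkled: (291 − 256)² / 256 = 4.7852
χ² = 4.7852 + 4.7852 = 9.5704 ≈ 9.570
Degrees of freedom = 2 − 1 = 1; critical value at α = 0.05 is 3.841.
Since 9.570 > 3.841, we reject the null hypothesis — the data do not fit the 1:1 ratio.

9.570; not consistent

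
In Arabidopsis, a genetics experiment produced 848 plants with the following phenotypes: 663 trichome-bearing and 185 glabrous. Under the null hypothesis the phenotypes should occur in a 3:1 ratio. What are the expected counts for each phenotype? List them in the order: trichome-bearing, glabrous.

636, 212

Under the 3:1 hypothesis (Σ ratio = 4, N = 848):
  trichome-bearing: 848 × 3/4 = 636
  glabrous: 848 × 1/4 = 212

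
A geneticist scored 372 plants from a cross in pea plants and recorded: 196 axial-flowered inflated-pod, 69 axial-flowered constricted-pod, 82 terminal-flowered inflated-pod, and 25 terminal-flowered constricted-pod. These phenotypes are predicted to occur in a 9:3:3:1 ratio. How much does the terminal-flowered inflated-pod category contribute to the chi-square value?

The 9:3:3:1 ratio has 16 parts, so with N = 372 the expected counts are:
  axial-flowered inflated-pod: 372 × 9/16 = 209.25
  axial-flowered constricted-pod: 372 × 3/16 = 69.75
  terminal-flowered inflated-pod: 372 × 3/16 = 69.75
  terminal-flowered constricted-pod: 372 × 1/16 = 23.25
Contribution of terminal-flowered inflated-pod: (82 − 69.75)² / 69.75 = 2.1514

2.151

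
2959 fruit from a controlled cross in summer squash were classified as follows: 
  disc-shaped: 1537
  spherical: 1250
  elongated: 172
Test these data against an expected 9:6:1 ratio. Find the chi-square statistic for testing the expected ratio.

28.421

The 9:6:1 ratio has 16 parts, so with N = 2959 the expected counts are:
  disc-shaped: 2959 × 9/16 = 1664.4375
  spherical: 2959 × 6/16 = 1109.625
  elongated: 2959 × 1/16 = 184.9375
χ² = Σ (O − E)² / E
  disc-shaped: (1537 − 1664.4375)² / 1664.4375 = 9.7572
  spherical: (1250 − 1109.625)² / 1109.625 = 17.7584
  elongated: (172 − 184.9375)² / 184.9375 = 0.9051
χ² = 9.7572 + 17.7584 + 0.9051 = 28.4207 ≈ 28.421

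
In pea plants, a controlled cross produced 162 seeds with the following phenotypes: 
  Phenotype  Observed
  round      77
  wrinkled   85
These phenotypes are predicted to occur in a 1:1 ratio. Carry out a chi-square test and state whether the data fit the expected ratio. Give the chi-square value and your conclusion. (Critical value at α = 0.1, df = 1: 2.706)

Under the 1:1 hypothesis (Σ ratio = 2, N = 162):
  round: 162 × 1/2 = 81
  wrinkled: 162 × 1/2 = 81
χ² = Σ (O − E)² / E
  round: (77 − 81)² / 81 = 0.1975
  wrinkled: (85 − 81)² / 81 = 0.1975
χ² = 0.1975 + 0.1975 = 0.395
Degrees of freedom = 2 − 1 = 1; critical value at α = 0.1 is 2.706.
Since 0.395 < 2.706, we fail to reject the null hypothesis — the data are consistent with the 1:1 ratio.

0.395; consistent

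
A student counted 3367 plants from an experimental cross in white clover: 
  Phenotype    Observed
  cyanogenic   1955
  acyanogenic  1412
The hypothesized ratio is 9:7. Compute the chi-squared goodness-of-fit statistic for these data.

The 9:7 ratio has 16 parts, so with N = 3367 the expected counts are:
  cyanogenic: 3367 × 9/16 = 1893.9375
  acyanogenic: 3367 × 7/16 = 1473.0625
χ² = Σ (O − E)² / E
  cyanogenic: (1955 − 1893.9375)² / 1893.9375 = 1.9687
  acyanogenic: (1412 − 1473.0625)² / 1473.0625 = 2.5312
χ² = 1.9687 + 2.5312 = 4.4999 ≈ 4.500

4.500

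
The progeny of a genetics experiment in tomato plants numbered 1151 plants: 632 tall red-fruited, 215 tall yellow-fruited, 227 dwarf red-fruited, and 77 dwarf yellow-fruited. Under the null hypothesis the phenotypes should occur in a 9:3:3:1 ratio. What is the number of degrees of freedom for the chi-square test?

A goodness-of-fit test with 4 phenotype classes has df = 4 − 1 = 3.

3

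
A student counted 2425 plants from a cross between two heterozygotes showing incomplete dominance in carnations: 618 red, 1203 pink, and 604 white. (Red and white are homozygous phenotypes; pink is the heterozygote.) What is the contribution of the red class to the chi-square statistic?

With incomplete dominance, a heterozygote × heterozygote cross gives a 1:2:1 phenotypic ratio.
The 1:2:1 ratio has 4 parts, so with N = 2425 the expected counts are:
  red: 2425 × 1/4 = 606.25
  pink: 2425 × 2/4 = 1212.5
  white: 2425 × 1/4 = 606.25
Contribution of red: (618 − 606.25)² / 606.25 = 0.2277

0.228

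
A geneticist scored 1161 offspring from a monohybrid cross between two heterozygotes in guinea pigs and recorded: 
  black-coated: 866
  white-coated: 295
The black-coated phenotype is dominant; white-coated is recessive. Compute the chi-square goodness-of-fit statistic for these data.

0.104

For a monohybrid cross between heterozygotes with complete dominance, the expected phenotypic ratio is 3:1.
Total ratio parts = 4. Expected numbers out of 1161:
  black-coated: 1161 × 3/4 = 870.75
  white-coated: 1161 × 1/4 = 290.25
χ² = Σ (O − E)² / E
  black-coated: (866 − 870.75)² / 870.75 = 0.0259
  white-coated: (295 − 290.25)² / 290.25 = 0.0777
χ² = 0.0259 + 0.0777 = 0.1036 ≈ 0.104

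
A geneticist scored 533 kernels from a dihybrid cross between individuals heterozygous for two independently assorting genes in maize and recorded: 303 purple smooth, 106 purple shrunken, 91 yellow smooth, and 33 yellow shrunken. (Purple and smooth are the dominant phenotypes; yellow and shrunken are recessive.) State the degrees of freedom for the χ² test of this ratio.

3

A dihybrid F₂ with independent assortment and complete dominance at both loci gives a 9:3:3:1 phenotypic ratio.
A goodness-of-fit test with 4 phenotype classes has df = 4 − 1 = 3.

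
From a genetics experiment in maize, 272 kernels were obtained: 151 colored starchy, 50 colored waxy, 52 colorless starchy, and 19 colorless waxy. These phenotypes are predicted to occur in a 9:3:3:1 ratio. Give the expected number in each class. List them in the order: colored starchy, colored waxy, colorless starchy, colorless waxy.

The 9:3:3:1 ratio has 16 parts, so with N = 272 the expected counts are:
  colored starchy: 272 × 9/16 = 153
  colored waxy: 272 × 3/16 = 51
  colorless starchy: 272 × 3/16 = 51
  colorless waxy: 272 × 1/16 = 17

153, 51, 51, 17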